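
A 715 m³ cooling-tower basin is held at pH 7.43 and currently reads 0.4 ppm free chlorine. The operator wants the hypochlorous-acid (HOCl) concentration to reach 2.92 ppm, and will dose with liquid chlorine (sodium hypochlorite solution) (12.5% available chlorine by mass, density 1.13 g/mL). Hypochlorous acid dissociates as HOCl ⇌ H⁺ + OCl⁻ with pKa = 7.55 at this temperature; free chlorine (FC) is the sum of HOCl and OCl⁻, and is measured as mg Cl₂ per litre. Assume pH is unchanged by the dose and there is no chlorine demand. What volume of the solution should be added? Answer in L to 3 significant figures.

24.0 L

Volume: 715 m³ = 715,000 L.
[OCl⁻]/[HOCl] = 10^(pH − pKa) = 10^(7.43 − 7.55) = 0.7586; fraction as HOCl = 1/(1 + 0.7586) = 0.5686.
Free chlorine required for 2.92 ppm HOCl: 2.92 / 0.5686 = 5.135 ppm.
FC to add: 5.135 − 0.4 = 4.735 mg/L as Cl₂.
Cl₂ equivalent: 4.735 mg/L × 715,000 L = 3386 g.
Product at 12.5% available Cl: 3386 / 0.125 = 27,080 g.
Volume: 27,080 g ÷ 1.13 g/mL = 23,970 mL.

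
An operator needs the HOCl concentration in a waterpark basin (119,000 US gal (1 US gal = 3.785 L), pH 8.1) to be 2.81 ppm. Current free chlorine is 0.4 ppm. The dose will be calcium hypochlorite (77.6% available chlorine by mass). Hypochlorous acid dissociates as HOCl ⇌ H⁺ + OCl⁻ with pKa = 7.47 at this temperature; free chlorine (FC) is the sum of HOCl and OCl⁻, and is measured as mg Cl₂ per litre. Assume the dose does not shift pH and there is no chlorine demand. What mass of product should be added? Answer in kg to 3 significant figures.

Volume: 119,000 US gal × 3.785 L/gal = 450,415 L.
[OCl⁻]/[HOCl] = 10^(pH − pKa) = 10^(8.1 − 7.47) = 4.266; fraction as HOCl = 1/(1 + 4.266) = 0.1899.
Free chlorine required for 2.81 ppm HOCl: 2.81 / 0.1899 = 14.8 ppm.
FC to add: 14.8 − 0.4 = 14.4 mg/L as Cl₂.
Cl₂ equivalent: 14.4 mg/L × 450,415 L = 6485 g.
Product at 77.6% available Cl: 6485 / 0.776 = 8356 g.

8.36 kg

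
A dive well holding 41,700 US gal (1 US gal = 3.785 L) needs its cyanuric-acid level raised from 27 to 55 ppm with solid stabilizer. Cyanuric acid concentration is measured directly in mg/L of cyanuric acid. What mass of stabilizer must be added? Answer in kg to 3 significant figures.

4.42 kg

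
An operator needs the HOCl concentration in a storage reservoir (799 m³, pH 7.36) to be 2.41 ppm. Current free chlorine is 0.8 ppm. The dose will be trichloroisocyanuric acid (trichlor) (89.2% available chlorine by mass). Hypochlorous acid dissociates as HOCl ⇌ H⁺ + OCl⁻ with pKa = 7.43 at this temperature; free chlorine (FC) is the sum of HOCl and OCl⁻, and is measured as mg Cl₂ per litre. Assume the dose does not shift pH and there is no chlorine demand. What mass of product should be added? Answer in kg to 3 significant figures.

Volume: 799 m³ = 799,000 L.
[OCl⁻]/[HOCl] = 10^(pH − pKa) = 10^(7.36 − 7.43) = 0.8511; fraction as HOCl = 1/(1 + 0.8511) = 0.5402.
Free chlorine required for 2.41 ppm HOCl: 2.41 / 0.5402 = 4.461 ppm.
FC to add: 4.461 − 0.8 = 3.661 mg/L as Cl₂.
Cl₂ equivalent: 3.661 mg/L × 799,000 L = 2925 g.
Product at 89.2% available Cl: 2925 / 0.892 = 3280 g.

3.28 kg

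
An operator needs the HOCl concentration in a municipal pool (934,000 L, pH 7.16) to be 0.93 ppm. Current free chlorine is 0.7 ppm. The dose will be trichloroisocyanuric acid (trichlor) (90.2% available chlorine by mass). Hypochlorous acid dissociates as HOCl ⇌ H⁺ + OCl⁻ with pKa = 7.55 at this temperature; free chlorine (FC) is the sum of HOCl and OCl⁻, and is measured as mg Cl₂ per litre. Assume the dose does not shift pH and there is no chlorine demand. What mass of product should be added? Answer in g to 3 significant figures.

[OCl⁻]/[HOCl] = 10^(pH − pKa) = 10^(7.16 − 7.55) = 0.4074; fraction as HOCl = 1/(1 + 0.4074) = 0.7105.
Free chlorine required for 0.93 ppm HOCl: 0.93 / 0.7105 = 1.309 ppm.
FC to add: 1.309 − 0.7 = 0.6089 mg/L as Cl₂.
Cl₂ equivalent: 0.6089 mg/L × 934,000 L = 568.7 g.
Product at 90.2% available Cl: 568.7 / 0.902 = 630.5 g.

630 g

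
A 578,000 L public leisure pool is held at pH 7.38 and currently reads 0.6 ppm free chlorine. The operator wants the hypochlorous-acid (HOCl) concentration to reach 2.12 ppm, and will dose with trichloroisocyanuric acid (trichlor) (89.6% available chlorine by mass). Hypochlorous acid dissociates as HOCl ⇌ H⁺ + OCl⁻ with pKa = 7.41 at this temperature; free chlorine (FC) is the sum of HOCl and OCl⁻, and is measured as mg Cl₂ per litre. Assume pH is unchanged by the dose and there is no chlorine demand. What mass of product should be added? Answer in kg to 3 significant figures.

[OCl⁻]/[HOCl] = 10^(pH − pKa) = 10^(7.38 − 7.41) = 0.9333; fraction as HOCl = 1/(1 + 0.9333) = 0.5173.
Free chlorine required for 2.12 ppm HOCl: 2.12 / 0.5173 = 4.098 ppm.
FC to add: 4.098 − 0.6 = 3.498 mg/L as Cl₂.
Cl₂ equivalent: 3.498 mg/L × 578,000 L = 2022 g.
Product at 89.6% available Cl: 2022 / 0.896 = 2257 g.

2.26 kg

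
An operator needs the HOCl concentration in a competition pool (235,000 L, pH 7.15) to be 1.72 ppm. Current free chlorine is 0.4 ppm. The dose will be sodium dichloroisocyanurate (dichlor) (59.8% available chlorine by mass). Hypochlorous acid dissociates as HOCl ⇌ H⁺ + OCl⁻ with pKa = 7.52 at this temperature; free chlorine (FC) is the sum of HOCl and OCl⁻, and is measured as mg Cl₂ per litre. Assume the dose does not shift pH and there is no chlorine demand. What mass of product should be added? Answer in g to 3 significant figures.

[OCl⁻]/[HOCl] = 10^(pH − pKa) = 10^(7.15 − 7.52) = 0.4266; fraction as HOCl = 1/(1 + 0.4266) = 0.701.
Free chlorine required for 1.72 ppm HOCl: 1.72 / 0.701 = 2.454 ppm.
FC to add: 2.454 − 0.4 = 2.054 mg/L as Cl₂.
Cl₂ equivalent: 2.054 mg/L × 235,000 L = 482.6 g.
Product at 59.8% available Cl: 482.6 / 0.598 = 807.1 g.

807 g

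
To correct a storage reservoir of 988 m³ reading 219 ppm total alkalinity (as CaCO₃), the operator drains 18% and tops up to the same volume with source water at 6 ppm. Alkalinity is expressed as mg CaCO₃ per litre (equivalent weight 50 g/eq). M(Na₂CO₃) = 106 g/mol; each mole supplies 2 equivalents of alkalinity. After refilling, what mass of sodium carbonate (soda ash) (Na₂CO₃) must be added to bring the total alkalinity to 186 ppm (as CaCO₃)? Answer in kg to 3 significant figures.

5.59 kg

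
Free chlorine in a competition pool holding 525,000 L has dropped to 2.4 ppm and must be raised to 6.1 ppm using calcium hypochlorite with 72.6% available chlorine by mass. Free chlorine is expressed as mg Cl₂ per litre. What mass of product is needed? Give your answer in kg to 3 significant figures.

2.68 kg

Chlorine deficit: 6.1 − 2.4 = 3.7 ppm = 3.7 mg/L as Cl₂.
Cl₂ equivalent needed: 3.7 mg/L × 525,000 L = 1,942,000 mg = 1942 g.
Product at 72.6% available chlorine: 1942 / 0.726 = 2676 g.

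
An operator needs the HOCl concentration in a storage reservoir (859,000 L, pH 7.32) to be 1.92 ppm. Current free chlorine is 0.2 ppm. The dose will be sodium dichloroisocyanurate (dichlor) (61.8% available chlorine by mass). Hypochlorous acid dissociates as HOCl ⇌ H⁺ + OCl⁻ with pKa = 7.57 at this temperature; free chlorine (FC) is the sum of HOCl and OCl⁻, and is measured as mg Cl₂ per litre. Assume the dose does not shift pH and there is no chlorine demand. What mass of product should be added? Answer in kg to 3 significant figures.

[OCl⁻]/[HOCl] = 10^(pH − pKa) = 10^(7.32 − 7.57) = 0.5623; fraction as HOCl = 1/(1 + 0.5623) = 0.6401.
Free chlorine required for 1.92 ppm HOCl: 1.92 / 0.6401 = 3 ppm.
FC to add: 3 − 0.2 = 2.8 mg/L as Cl₂.
Cl₂ equivalent: 2.8 mg/L × 859,000 L = 2405 g.
Product at 61.8% available Cl: 2405 / 0.618 = 3891 g.

3.89 kg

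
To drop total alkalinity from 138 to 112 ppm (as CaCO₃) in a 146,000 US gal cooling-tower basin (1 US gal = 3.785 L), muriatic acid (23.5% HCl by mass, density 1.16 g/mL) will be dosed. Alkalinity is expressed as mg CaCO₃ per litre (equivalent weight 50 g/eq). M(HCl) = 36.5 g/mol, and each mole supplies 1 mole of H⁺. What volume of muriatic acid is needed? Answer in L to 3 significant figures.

Volume: 146,000 US gal × 3.785 L/gal = 552,610 L.
Alkalinity to neutralize: (138 − 112) = 26 mg/L as CaCO₃ × 552,610 L = 14,370 g as CaCO₃.
Equivalents of H⁺ required: 14,370 ÷ 50 g/eq = 287.4 eq = 287.4 mol HCl.
Mass of HCl: 287.4 × 36.5 = 10,490 g.
Mass of 23.5% solution: 10,490 / 0.235 = 44,630 g.
Volume: 44,630 g ÷ 1.16 g/mL = 38,480 mL.

38.5 L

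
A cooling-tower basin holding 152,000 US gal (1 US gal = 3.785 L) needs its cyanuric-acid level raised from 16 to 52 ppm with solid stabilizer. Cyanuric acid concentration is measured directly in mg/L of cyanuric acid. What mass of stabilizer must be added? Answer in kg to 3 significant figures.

20.7 kg

Volume: 152,000 US gal × 3.785 L/gal = 575,320 L.
CYA to add: (52 − 16) = 36 mg/L × 575,320 L = 20,710 g cyanuric acid.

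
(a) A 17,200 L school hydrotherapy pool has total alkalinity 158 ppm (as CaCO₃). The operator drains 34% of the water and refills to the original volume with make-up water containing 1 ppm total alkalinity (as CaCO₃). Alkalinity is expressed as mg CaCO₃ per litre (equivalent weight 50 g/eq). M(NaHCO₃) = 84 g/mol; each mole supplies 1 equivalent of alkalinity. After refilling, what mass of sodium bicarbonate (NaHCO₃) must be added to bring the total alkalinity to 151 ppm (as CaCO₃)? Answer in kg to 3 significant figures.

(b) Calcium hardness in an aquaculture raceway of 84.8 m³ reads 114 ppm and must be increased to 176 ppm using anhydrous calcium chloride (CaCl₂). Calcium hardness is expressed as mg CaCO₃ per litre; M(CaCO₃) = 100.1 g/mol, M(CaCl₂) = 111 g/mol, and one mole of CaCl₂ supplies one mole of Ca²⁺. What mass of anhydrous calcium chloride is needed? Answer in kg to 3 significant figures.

(a) 1.34 kg; (b) 5.83 kg

(a) After draining 34% and refilling: 158 × 0.66 + 1 × 0.34 = 104.62 ppm.
(a) Deficit to target: 151 − 104.62 = 46.38 mg/L.
(a) As CaCO₃: 46.38 mg/L × 17,200 L = 797.7 g; ÷ 50 g/eq ÷ 1 = 15.95 mol NaHCO₃.
(a) Mass: 15.95 × 84 = 1340 g.

(b) Volume: 84.8 m³ = 84,800 L.
(b) Hardness to add: (176 − 114) = 62 mg/L as CaCO₃ × 84,800 L = 5258 g as CaCO₃.
(b) Moles of Ca²⁺ (1 mol Ca²⁺ ≡ 1 mol CaCO₃): 5258 / 100.1 g/mol = 52.52 mol.
(b) Mass of CaCl₂: 52.52 × 111 = 5830 g.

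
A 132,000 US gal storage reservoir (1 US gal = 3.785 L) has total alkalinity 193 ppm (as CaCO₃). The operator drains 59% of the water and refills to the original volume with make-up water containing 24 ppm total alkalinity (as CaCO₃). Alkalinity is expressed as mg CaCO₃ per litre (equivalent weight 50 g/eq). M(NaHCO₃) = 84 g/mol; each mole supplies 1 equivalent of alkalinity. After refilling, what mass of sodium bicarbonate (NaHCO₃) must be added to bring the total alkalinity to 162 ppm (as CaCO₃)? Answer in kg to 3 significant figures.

57.7 kg

Volume: 132,000 US gal × 3.785 L/gal = 499,620 L.
After draining 59% and refilling: 193 × 0.41 + 24 × 0.59 = 93.29 ppm.
Deficit to target: 162 − 93.29 = 68.71 mg/L.
As CaCO₃: 68.71 mg/L × 499,620 L = 34,330 g; ÷ 50 g/eq ÷ 1 = 686.6 mol NaHCO₃.
Mass: 686.6 × 84 = 57,670 g.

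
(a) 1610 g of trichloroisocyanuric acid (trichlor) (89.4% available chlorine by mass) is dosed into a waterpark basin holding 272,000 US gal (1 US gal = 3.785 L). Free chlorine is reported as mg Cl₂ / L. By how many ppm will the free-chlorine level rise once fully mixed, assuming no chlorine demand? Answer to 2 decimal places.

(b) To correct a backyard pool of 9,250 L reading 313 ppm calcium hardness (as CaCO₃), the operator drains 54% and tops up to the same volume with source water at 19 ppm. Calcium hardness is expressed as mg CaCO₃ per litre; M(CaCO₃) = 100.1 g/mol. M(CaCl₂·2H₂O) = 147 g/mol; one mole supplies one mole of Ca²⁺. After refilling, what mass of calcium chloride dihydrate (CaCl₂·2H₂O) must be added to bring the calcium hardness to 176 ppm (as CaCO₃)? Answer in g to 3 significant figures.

(a) 1.40 ppm; (b) 296 g

(a) Volume: 272,000 US gal × 3.785 L/gal = 1,029,520 L.
(a) Available chlorine delivered: 1610 g × 0.894 = 1439 g as Cl₂.
(a) Concentration rise: 1439 g / 1,029,520 L = 1.398 mg/L = 1.40 ppm.

(b) After draining 54% and refilling: 313 × 0.46 + 19 × 0.54 = 154.24 ppm.
(b) Deficit to target: 176 − 154.24 = 21.76 mg/L.
(b) As CaCO₃: 21.76 mg/L × 9,250 L = 201.3 g; ÷ 100.1 = 2.011 mol Ca²⁺.
(b) Mass: 2.011 × 147 = 295.6 g.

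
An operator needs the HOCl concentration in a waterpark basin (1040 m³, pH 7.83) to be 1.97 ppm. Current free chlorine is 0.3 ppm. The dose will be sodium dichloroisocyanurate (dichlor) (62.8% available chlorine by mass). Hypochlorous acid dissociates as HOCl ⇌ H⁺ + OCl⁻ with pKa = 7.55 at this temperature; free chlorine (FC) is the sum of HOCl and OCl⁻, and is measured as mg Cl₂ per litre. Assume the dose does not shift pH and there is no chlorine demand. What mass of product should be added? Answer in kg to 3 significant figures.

Volume: 1040 m³ = 1,040,000 L.
[OCl⁻]/[HOCl] = 10^(pH − pKa) = 10^(7.83 − 7.55) = 1.905; fraction as HOCl = 1/(1 + 1.905) = 0.3442.
Free chlorine required for 1.97 ppm HOCl: 1.97 / 0.3442 = 5.724 ppm.
FC to add: 5.724 − 0.3 = 5.424 mg/L as Cl₂.
Cl₂ equivalent: 5.424 mg/L × 1,040,000 L = 5641 g.
Product at 62.8% available Cl: 5641 / 0.628 = 8982 g.

8.98 kg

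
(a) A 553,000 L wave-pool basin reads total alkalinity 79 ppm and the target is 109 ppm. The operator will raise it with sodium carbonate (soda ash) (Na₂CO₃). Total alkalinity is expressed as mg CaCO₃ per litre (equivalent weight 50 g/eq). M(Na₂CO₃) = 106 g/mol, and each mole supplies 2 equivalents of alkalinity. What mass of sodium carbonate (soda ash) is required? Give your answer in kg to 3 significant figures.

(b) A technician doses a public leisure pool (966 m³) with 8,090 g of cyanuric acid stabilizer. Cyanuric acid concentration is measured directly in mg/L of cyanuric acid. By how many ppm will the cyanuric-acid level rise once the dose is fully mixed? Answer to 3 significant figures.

(a) 17.6 kg; (b) 8.37 ppm

(a) Alkalinity to add: (109 − 79) = 30 mg/L as CaCO₃ × 553,000 L = 16,590 g as CaCO₃.
(a) Equivalents: 16,590 g ÷ 50 g/eq = 331.8 eq.
(a) Each mole of Na₂CO₃ supplies 2 eq, so 331.8 / 2 = 165.9 mol.
(a) Mass: 165.9 mol × 106 g/mol = 17,590 g.

(b) Volume: 966 m³ = 966,000 L.
(b) Rise: 8,090 g / 966,000 L × 1000 = 8.375 mg/L.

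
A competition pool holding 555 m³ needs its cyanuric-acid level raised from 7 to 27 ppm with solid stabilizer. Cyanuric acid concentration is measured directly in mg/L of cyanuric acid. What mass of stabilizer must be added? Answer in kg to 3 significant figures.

Volume: 555 m³ = 555,000 L.
CYA to add: (27 − 7) = 20 mg/L × 555,000 L = 11,100 g cyanuric acid.

11.1 kg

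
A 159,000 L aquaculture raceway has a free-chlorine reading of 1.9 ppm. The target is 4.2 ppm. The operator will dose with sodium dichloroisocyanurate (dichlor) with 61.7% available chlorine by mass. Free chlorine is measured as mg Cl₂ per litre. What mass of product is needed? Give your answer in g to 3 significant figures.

Chlorine deficit: 4.2 − 1.9 = 2.3 ppm = 2.3 mg/L as Cl₂.
Cl₂ equivalent needed: 2.3 mg/L × 159,000 L = 365,700 mg = 365.7 g.
Product at 61.7% available chlorine: 365.7 / 0.617 = 592.7 g.

593 g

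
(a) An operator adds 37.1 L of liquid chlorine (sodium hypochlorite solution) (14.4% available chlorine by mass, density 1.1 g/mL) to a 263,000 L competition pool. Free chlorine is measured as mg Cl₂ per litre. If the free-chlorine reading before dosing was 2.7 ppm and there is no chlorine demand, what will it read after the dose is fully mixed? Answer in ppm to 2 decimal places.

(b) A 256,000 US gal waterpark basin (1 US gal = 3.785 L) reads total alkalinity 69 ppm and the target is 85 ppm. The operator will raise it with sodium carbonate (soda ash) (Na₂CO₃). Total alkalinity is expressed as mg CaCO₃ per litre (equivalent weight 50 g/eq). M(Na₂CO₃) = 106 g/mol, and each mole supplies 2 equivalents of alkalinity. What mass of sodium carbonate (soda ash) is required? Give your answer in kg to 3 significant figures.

(a) Mass of solution: 37.1 L × 1000 mL/L × 1.1 g/mL = 40,810 g.
(a) Available chlorine delivered: 40,810 g × 0.144 = 5877 g as Cl₂.
(a) Concentration rise: 5877 g / 263,000 L = 22.34 mg/L = 22.34 ppm.
(a) Final FC: 2.7 + 22.34 = 25.04 ppm.

(b) Volume: 256,000 US gal × 3.785 L/gal = 968,960 L.
(b) Alkalinity to add: (85 − 69) = 16 mg/L as CaCO₃ × 968,960 L = 15,500 g as CaCO₃.
(b) Equivalents: 15,500 g ÷ 50 g/eq = 310.1 eq.
(b) Each mole of Na₂CO₃ supplies 2 eq, so 310.1 / 2 = 155 mol.
(b) Mass: 155 mol × 106 g/mol = 16,430 g.

(a) 25.04 ppm; (b) 16.4 kg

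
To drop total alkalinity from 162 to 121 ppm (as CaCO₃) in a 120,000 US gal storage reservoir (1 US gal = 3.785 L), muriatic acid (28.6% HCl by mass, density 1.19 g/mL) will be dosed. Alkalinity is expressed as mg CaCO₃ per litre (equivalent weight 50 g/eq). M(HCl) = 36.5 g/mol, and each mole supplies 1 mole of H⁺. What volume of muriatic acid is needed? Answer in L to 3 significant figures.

39.9 L

Volume: 120,000 US gal × 3.785 L/gal = 454,200 L.
Alkalinity to neutralize: (162 − 121) = 41 mg/L as CaCO₃ × 454,200 L = 18,620 g as CaCO₃.
Equivalents of H⁺ required: 18,620 ÷ 50 g/eq = 372.4 eq = 372.4 mol HCl.
Mass of HCl: 372.4 × 36.5 = 13,590 g.
Mass of 28.6% solution: 13,590 / 0.286 = 47,530 g.
Volume: 47,530 g ÷ 1.19 g/mL = 39,940 mL.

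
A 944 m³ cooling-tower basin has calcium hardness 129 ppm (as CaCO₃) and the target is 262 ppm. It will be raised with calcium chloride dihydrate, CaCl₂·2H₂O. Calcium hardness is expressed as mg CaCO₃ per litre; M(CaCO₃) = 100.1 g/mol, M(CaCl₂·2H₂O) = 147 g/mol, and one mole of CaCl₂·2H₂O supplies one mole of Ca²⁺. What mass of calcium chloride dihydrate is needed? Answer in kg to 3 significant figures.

Volume: 944 m³ = 944,000 L.
Hardness to add: (262 − 129) = 133 mg/L as CaCO₃ × 944,000 L = 125,600 g as CaCO₃.
Moles of Ca²⁺ (1 mol Ca²⁺ ≡ 1 mol CaCO₃): 125,600 / 100.1 g/mol = 1254 mol.
Mass of CaCl₂·2H₂O: 1254 × 147 = 184,400 g.

184 kg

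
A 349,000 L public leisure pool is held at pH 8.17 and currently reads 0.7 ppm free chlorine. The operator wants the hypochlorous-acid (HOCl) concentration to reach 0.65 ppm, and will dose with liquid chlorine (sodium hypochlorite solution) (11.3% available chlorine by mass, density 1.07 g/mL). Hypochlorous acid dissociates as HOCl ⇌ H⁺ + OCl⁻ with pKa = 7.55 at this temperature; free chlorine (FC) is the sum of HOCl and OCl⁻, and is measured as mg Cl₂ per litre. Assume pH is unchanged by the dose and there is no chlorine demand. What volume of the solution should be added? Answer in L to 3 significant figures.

7.68 L

[OCl⁻]/[HOCl] = 10^(pH − pKa) = 10^(8.17 − 7.55) = 4.169; fraction as HOCl = 1/(1 + 4.169) = 0.1935.
Free chlorine required for 0.65 ppm HOCl: 0.65 / 0.1935 = 3.36 ppm.
FC to add: 3.36 − 0.7 = 2.66 mg/L as Cl₂.
Cl₂ equivalent: 2.66 mg/L × 349,000 L = 928.2 g.
Product at 11.3% available Cl: 928.2 / 0.113 = 8214 g.
Volume: 8214 g ÷ 1.07 g/mL = 7677 mL.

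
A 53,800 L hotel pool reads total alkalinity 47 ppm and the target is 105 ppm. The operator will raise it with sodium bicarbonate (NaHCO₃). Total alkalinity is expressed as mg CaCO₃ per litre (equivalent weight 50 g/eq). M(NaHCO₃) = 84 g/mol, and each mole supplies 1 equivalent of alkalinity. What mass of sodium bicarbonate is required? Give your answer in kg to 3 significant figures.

Alkalinity to add: (105 − 47) = 58 mg/L as CaCO₃ × 53,800 L = 3120 g as CaCO₃.
Equivalents: 3120 g ÷ 50 g/eq = 62.41 eq.
NaHCO₃ supplies 1 eq per mole → 62.41 mol.
Mass: 62.41 mol × 84 g/mol = 5242 g.

5.24 kg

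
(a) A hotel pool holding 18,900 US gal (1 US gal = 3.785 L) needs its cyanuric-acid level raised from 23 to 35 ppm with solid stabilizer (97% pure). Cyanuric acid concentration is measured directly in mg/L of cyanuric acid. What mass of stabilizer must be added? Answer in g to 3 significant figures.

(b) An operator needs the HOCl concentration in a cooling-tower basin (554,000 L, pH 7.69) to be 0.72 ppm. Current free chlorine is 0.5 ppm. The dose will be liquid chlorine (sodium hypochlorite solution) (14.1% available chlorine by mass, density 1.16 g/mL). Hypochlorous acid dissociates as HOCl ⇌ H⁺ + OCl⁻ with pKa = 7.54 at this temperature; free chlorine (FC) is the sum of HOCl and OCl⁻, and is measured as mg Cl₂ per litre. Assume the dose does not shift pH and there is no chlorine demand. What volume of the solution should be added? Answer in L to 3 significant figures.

(a) Volume: 18,900 US gal × 3.785 L/gal = 71,536 L.
(a) CYA to add: (35 − 23) = 12 mg/L × 71,536 L = 858.4 g cyanuric acid.
(a) At 97% purity: 858.4 / 0.97 = 885 g product.

(b) [OCl⁻]/[HOCl] = 10^(pH − pKa) = 10^(7.69 − 7.54) = 1.413; fraction as HOCl = 1/(1 + 1.413) = 0.4145.
(b) Free chlorine required for 0.72 ppm HOCl: 0.72 / 0.4145 = 1.737 ppm.
(b) FC to add: 1.737 − 0.5 = 1.237 mg/L as Cl₂.
(b) Cl₂ equivalent: 1.237 mg/L × 554,000 L = 685.3 g.
(b) Product at 14.1% available Cl: 685.3 / 0.141 = 4860 g.
(b) Volume: 4860 g ÷ 1.16 g/mL = 4190 mL.

(a) 885 g; (b) 4.19 L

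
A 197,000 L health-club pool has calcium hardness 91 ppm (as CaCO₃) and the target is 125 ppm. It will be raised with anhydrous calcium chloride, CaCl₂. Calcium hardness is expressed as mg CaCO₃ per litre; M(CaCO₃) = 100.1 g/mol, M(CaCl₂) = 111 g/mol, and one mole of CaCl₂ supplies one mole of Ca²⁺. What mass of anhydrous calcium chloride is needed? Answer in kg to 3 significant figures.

7.43 kg

Hardness to add: (125 − 91) = 34 mg/L as CaCO₃ × 197,000 L = 6698 g as CaCO₃.
Moles of Ca²⁺ (1 mol Ca²⁺ ≡ 1 mol CaCO₃): 6698 / 100.1 g/mol = 66.91 mol.
Mass of CaCl₂: 66.91 × 111 = 7427 g.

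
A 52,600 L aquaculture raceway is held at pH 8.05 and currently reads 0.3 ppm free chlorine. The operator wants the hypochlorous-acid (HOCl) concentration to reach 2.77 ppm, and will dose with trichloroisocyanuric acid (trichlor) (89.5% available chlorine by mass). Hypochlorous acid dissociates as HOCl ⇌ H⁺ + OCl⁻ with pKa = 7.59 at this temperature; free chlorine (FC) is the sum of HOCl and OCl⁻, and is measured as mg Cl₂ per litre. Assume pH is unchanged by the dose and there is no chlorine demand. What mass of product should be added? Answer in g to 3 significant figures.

[OCl⁻]/[HOCl] = 10^(pH − pKa) = 10^(8.05 − 7.59) = 2.884; fraction as HOCl = 1/(1 + 2.884) = 0.2575.
Free chlorine required for 2.77 ppm HOCl: 2.77 / 0.2575 = 10.76 ppm.
FC to add: 10.76 − 0.3 = 10.46 mg/L as Cl₂.
Cl₂ equivalent: 10.46 mg/L × 52,600 L = 550.1 g.
Product at 89.5% available Cl: 550.1 / 0.895 = 614.7 g.

615 g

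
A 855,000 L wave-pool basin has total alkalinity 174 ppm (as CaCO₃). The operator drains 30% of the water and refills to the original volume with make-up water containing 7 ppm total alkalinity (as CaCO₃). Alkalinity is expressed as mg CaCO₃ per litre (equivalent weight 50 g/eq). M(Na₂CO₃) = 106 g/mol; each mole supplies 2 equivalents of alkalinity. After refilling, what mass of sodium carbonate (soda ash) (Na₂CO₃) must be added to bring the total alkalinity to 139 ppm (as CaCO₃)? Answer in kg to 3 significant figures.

13.7 kg

After draining 30% and refilling: 174 × 0.70 + 7 × 0.30 = 123.9 ppm.
Deficit to target: 139 − 123.9 = 15.1 mg/L.
As CaCO₃: 15.1 mg/L × 855,000 L = 12,910 g; ÷ 50 g/eq ÷ 2 = 129.1 mol Na₂CO₃.
Mass: 129.1 × 106 = 13,690 g.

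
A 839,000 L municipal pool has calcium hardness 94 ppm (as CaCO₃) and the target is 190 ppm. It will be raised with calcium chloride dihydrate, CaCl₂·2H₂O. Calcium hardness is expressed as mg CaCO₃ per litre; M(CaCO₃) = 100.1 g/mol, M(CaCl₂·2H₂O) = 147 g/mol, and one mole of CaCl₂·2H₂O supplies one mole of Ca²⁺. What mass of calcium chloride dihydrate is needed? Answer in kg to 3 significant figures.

118 kg

Hardness to add: (190 − 94) = 96 mg/L as CaCO₃ × 839,000 L = 80,540 g as CaCO₃.
Moles of Ca²⁺ (1 mol Ca²⁺ ≡ 1 mol CaCO₃): 80,540 / 100.1 g/mol = 804.6 mol.
Mass of CaCl₂·2H₂O: 804.6 × 147 = 118,300 g.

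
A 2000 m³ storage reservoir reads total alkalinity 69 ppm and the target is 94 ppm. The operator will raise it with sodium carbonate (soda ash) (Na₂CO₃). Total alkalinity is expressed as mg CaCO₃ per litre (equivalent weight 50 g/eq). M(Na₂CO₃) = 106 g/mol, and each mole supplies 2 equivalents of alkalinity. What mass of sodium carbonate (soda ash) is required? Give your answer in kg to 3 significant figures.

53.0 kg

Volume: 2000 m³ = 2,000,000 L.
Alkalinity to add: (94 − 69) = 25 mg/L as CaCO₃ × 2,000,000 L = 50,000 g as CaCO₃.
Equivalents: 50,000 g ÷ 50 g/eq = 1000 eq.
Each mole of Na₂CO₃ supplies 2 eq, so 1000 / 2 = 500 mol.
Mass: 500 mol × 106 g/mol = 53,000 g.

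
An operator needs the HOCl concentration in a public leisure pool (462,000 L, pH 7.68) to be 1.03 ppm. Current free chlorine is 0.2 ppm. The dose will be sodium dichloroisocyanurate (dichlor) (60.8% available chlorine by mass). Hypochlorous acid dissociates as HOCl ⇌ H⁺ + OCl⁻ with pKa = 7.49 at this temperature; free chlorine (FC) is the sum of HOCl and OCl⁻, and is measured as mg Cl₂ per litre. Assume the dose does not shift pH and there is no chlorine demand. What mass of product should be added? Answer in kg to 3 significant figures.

[OCl⁻]/[HOCl] = 10^(pH − pKa) = 10^(7.68 − 7.49) = 1.549; fraction as HOCl = 1/(1 + 1.549) = 0.3923.
Free chlorine required for 1.03 ppm HOCl: 1.03 / 0.3923 = 2.625 ppm.
FC to add: 2.625 − 0.2 = 2.425 mg/L as Cl₂.
Cl₂ equivalent: 2.425 mg/L × 462,000 L = 1120 g.
Product at 60.8% available Cl: 1120 / 0.608 = 1843 g.

1.84 kg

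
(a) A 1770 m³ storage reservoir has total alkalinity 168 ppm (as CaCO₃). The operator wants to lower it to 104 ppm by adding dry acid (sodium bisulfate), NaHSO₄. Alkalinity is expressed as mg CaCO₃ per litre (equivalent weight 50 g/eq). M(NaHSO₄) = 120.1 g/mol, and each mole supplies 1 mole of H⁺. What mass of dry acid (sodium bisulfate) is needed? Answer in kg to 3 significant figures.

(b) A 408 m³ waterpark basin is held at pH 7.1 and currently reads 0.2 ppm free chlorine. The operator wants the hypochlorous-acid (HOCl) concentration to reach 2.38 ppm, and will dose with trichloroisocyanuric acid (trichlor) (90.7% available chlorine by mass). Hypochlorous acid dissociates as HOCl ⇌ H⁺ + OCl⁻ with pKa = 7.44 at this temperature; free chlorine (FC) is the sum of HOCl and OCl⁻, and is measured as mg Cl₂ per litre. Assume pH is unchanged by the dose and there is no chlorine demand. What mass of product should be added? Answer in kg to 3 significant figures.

(a) 272 kg; (b) 1.47 kg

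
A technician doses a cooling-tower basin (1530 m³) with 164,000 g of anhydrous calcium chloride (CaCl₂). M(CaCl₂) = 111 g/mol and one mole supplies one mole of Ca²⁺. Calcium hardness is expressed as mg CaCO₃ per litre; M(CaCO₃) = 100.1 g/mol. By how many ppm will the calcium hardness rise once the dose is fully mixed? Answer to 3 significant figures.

96.7 ppm

Volume: 1530 m³ = 1,530,000 L.
Moles of Ca²⁺: 164,000 g ÷ 111 g/mol = 1477 mol.
As CaCO₃: 1477 mol × 100.1 g/mol = 147,900 g.
Rise: 147,900 g / 1,530,000 L × 1000 = 96.66 mg/L.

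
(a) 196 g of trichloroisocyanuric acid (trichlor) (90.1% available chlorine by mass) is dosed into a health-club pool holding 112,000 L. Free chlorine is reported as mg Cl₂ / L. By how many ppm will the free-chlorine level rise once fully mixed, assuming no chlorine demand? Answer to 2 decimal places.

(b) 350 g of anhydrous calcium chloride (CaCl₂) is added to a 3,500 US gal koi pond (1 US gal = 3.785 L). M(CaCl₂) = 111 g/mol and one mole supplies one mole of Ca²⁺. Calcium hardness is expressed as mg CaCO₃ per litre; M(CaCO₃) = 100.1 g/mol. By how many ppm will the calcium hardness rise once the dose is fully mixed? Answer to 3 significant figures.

(a) 1.58 ppm; (b) 23.8 ppm

(a) Available chlorine delivered: 196 g × 0.901 = 176.6 g as Cl₂.
(a) Concentration rise: 176.6 g / 112,000 L = 1.577 mg/L = 1.58 ppm.

(b) Volume: 3,500 US gal × 3.785 L/gal = 13,248 L.
(b) Moles of Ca²⁺: 350 g ÷ 111 g/mol = 3.153 mol.
(b) As CaCO₃: 3.153 mol × 100.1 g/mol = 315.6 g.
(b) Rise: 315.6 g / 13,248 L × 1000 = 23.83 mg/L.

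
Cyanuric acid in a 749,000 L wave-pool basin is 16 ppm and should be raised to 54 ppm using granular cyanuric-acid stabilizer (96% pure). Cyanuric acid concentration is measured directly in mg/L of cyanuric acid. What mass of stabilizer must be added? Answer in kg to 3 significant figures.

CYA to add: (54 − 16) = 38 mg/L × 749,000 L = 28,460 g cyanuric acid.
At 96% purity: 28,460 / 0.96 = 29,650 g product.

29.6 kg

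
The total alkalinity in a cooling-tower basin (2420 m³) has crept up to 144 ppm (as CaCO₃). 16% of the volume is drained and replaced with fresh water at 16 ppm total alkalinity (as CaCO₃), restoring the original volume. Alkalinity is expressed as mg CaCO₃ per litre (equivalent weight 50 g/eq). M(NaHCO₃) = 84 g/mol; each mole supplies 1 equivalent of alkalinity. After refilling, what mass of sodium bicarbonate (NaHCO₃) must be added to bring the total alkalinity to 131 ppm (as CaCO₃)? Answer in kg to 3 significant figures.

Volume: 2420 m³ = 2,420,000 L.
After draining 16% and refilling: 144 × 0.84 + 16 × 0.16 = 123.52 ppm.
Deficit to target: 131 − 123.52 = 7.48 mg/L.
As CaCO₃: 7.48 mg/L × 2,420,000 L = 18,100 g; ÷ 50 g/eq ÷ 1 = 362 mol NaHCO₃.
Mass: 362 × 84 = 30,410 g.

30.4 kg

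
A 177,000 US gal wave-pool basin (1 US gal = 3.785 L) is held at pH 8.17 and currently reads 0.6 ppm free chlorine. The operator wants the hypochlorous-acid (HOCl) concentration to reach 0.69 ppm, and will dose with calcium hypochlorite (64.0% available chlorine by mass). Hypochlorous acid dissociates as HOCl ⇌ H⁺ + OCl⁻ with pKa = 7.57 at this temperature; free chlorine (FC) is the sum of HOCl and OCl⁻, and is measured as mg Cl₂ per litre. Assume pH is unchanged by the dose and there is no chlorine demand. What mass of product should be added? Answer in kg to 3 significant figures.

2.97 kg

Volume: 177,000 US gal × 3.785 L/gal = 669,945 L.
[OCl⁻]/[HOCl] = 10^(pH − pKa) = 10^(8.17 − 7.57) = 3.981; fraction as HOCl = 1/(1 + 3.981) = 0.2008.
Free chlorine required for 0.69 ppm HOCl: 0.69 / 0.2008 = 3.437 ppm.
FC to add: 3.437 − 0.6 = 2.837 mg/L as Cl₂.
Cl₂ equivalent: 2.837 mg/L × 669,945 L = 1901 g.
Product at 64.0% available Cl: 1901 / 0.64 = 2970 g.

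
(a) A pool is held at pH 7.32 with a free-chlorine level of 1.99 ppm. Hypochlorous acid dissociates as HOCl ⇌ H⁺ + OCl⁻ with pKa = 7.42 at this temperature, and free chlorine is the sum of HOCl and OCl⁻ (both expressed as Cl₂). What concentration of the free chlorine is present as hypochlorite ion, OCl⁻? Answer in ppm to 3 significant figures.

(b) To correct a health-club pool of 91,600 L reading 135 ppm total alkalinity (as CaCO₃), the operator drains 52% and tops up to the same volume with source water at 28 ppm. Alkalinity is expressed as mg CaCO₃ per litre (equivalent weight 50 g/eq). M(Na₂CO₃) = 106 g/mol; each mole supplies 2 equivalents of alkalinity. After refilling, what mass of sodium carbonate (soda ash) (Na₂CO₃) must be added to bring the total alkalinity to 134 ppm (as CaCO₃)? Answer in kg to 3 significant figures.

(a) [OCl⁻]/[HOCl] = 10^(pH − pKa) = 10^(7.32 − 7.42) = 10^-0.10 = 0.7943.
(a) Fraction as HOCl = 1 / (1 + 0.7943) = 0.5573.
(a) OCl⁻ = (1 − 0.5573) × 1.99 ppm = 0.8809 ppm.

(b) After draining 52% and refilling: 135 × 0.48 + 28 × 0.52 = 79.36 ppm.
(b) Deficit to target: 134 − 79.36 = 54.64 mg/L.
(b) As CaCO₃: 54.64 mg/L × 91,600 L = 5005 g; ÷ 50 g/eq ÷ 2 = 50.05 mol Na₂CO₃.
(b) Mass: 50.05 × 106 = 5305 g.

(a) 0.881 ppm; (b) 5.31 kg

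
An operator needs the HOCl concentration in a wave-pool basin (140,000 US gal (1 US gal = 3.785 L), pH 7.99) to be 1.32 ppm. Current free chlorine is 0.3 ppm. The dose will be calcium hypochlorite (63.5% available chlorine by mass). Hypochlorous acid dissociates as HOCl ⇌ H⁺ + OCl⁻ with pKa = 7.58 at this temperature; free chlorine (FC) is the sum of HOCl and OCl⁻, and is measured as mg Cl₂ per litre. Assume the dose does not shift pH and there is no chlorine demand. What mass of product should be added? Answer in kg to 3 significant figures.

Volume: 140,000 US gal × 3.785 L/gal = 529,900 L.
[OCl⁻]/[HOCl] = 10^(pH − pKa) = 10^(7.99 − 7.58) = 2.57; fraction as HOCl = 1/(1 + 2.57) = 0.2801.
Free chlorine required for 1.32 ppm HOCl: 1.32 / 0.2801 = 4.713 ppm.
FC to add: 4.713 − 0.3 = 4.413 mg/L as Cl₂.
Cl₂ equivalent: 4.413 mg/L × 529,900 L = 2338 g.
Product at 63.5% available Cl: 2338 / 0.635 = 3683 g.

3.68 kg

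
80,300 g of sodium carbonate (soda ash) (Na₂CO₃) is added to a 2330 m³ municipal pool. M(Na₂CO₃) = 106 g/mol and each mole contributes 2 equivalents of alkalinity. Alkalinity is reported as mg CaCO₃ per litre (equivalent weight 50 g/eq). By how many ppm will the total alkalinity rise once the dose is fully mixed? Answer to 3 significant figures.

32.5 ppm

Volume: 2330 m³ = 2,330,000 L.
Moles of Na₂CO₃: 80,300 g ÷ 106 g/mol = 757.5 mol → 1515 eq of alkalinity.
As CaCO₃: 1515 eq × 50 g/eq = 75,750 g.
Rise: 75,750 g / 2,330,000 L × 1000 = 32.51 mg/L.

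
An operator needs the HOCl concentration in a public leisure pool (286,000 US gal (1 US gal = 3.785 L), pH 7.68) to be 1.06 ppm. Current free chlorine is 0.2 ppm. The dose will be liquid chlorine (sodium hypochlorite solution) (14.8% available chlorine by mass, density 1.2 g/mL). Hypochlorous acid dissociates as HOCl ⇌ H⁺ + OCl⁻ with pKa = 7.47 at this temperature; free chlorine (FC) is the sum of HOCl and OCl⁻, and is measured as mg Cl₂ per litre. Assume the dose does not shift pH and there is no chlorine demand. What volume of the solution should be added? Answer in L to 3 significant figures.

15.7 L

Volume: 286,000 US gal × 3.785 L/gal = 1,082,510 L.
[OCl⁻]/[HOCl] = 10^(pH − pKa) = 10^(7.68 − 7.47) = 1.622; fraction as HOCl = 1/(1 + 1.622) = 0.3814.
Free chlorine required for 1.06 ppm HOCl: 1.06 / 0.3814 = 2.779 ppm.
FC to add: 2.779 − 0.2 = 2.579 mg/L as Cl₂.
Cl₂ equivalent: 2.579 mg/L × 1,082,510 L = 2792 g.
Product at 14.8% available Cl: 2792 / 0.148 = 18,860 g.
Volume: 18,860 g ÷ 1.2 g/mL = 15,720 mL.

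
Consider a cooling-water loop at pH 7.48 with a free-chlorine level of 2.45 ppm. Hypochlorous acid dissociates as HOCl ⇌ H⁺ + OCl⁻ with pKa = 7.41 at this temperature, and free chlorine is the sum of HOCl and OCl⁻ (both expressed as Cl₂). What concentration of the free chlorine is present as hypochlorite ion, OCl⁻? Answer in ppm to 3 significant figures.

1.32 ppm

[OCl⁻]/[HOCl] = 10^(pH − pKa) = 10^(7.48 − 7.41) = 10^0.07 = 1.175.
Fraction as HOCl = 1 / (1 + 1.175) = 0.4598.
OCl⁻ = (1 − 0.4598) × 2.45 ppm = 1.324 ppm.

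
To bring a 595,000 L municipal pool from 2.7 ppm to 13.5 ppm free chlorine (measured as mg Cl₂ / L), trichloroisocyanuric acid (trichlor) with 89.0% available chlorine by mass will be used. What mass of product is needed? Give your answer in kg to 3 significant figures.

7.22 kg

Chlorine deficit: 13.5 − 2.7 = 10.8 ppm = 10.8 mg/L as Cl₂.
Cl₂ equivalent needed: 10.8 mg/L × 595,000 L = 6,426,000 mg = 6426 g.
Product at 89.0% available chlorine: 6426 / 0.89 = 7220 g.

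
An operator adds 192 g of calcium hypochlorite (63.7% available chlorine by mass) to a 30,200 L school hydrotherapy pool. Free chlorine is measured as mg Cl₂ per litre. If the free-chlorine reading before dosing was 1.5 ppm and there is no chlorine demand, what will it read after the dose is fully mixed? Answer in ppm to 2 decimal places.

Available chlorine delivered: 192 g × 0.637 = 122.3 g as Cl₂.
Concentration rise: 122.3 g / 30,200 L = 4.05 mg/L = 4.05 ppm.
Final FC: 1.5 + 4.05 = 5.55 ppm.

5.55 ppm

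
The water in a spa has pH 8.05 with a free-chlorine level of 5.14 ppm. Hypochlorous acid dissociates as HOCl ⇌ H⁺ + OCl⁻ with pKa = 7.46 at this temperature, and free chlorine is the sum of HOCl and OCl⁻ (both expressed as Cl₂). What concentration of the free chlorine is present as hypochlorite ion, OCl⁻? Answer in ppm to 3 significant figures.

[OCl⁻]/[HOCl] = 10^(pH − pKa) = 10^(8.05 − 7.46) = 10^0.59 = 3.89.
Fraction as HOCl = 1 / (1 + 3.89) = 0.2045.
OCl⁻ = (1 − 0.2045) × 5.14 ppm = 4.089 ppm.

4.09 ppm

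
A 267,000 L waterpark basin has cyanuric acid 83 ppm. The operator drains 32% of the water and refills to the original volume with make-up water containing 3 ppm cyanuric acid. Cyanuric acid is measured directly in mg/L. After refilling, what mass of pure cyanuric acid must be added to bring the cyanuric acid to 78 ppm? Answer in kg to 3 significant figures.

5.50 kg

After draining 32% and refilling: 83 × 0.68 + 3 × 0.32 = 57.4 ppm.
Deficit to target: 78 − 57.4 = 20.6 mg/L.
Mass: 20.6 mg/L × 267,000 L = 5500 g cyanuric acid.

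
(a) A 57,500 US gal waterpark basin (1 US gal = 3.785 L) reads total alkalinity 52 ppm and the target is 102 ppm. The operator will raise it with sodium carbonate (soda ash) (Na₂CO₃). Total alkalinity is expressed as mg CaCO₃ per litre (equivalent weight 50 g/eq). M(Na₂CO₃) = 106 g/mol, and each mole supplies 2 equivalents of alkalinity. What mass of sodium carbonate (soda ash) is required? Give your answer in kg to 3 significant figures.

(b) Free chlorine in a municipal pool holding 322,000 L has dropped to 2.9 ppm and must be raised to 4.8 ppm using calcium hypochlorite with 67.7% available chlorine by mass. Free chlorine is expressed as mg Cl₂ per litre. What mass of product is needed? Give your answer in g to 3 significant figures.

(a) Volume: 57,500 US gal × 3.785 L/gal = 217,638 L.
(a) Alkalinity to add: (102 − 52) = 50 mg/L as CaCO₃ × 217,638 L = 10,880 g as CaCO₃.
(a) Equivalents: 10,880 g ÷ 50 g/eq = 217.6 eq.
(a) Each mole of Na₂CO₃ supplies 2 eq, so 217.6 / 2 = 108.8 mol.
(a) Mass: 108.8 mol × 106 g/mol = 11,530 g.

(b) Chlorine deficit: 4.8 − 2.9 = 1.9 ppm = 1.9 mg/L as Cl₂.
(b) Cl₂ equivalent needed: 1.9 mg/L × 322,000 L = 611,800 mg = 611.8 g.
(b) Product at 67.7% available chlorine: 611.8 / 0.677 = 903.7 g.

(a) 11.5 kg; (b) 904 g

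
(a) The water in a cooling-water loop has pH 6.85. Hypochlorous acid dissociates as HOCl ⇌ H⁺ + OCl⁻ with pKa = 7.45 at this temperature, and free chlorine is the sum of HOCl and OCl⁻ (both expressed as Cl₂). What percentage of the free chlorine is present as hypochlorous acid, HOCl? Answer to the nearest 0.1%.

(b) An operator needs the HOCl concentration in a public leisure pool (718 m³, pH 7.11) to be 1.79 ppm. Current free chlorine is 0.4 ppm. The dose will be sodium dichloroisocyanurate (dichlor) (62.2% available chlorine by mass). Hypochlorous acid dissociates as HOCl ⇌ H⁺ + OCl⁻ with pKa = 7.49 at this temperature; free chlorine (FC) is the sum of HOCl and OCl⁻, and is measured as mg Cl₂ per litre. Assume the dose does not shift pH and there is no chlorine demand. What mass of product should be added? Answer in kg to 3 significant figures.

(a) [OCl⁻]/[HOCl] = 10^(pH − pKa) = 10^(6.85 − 7.45) = 10^-0.60 = 0.2512.
(a) Fraction as HOCl = 1 / (1 + 0.2512) = 0.7992.

(b) Volume: 718 m³ = 718,000 L.
(b) [OCl⁻]/[HOCl] = 10^(pH − pKa) = 10^(7.11 − 7.49) = 0.4169; fraction as HOCl = 1/(1 + 0.4169) = 0.7058.
(b) Free chlorine required for 1.79 ppm HOCl: 1.79 / 0.7058 = 2.536 ppm.
(b) FC to add: 2.536 − 0.4 = 2.136 mg/L as Cl₂.
(b) Cl₂ equivalent: 2.136 mg/L × 718,000 L = 1534 g.
(b) Product at 62.2% available Cl: 1534 / 0.622 = 2466 g.

(a) 79.9%; (b) 2.47 kg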